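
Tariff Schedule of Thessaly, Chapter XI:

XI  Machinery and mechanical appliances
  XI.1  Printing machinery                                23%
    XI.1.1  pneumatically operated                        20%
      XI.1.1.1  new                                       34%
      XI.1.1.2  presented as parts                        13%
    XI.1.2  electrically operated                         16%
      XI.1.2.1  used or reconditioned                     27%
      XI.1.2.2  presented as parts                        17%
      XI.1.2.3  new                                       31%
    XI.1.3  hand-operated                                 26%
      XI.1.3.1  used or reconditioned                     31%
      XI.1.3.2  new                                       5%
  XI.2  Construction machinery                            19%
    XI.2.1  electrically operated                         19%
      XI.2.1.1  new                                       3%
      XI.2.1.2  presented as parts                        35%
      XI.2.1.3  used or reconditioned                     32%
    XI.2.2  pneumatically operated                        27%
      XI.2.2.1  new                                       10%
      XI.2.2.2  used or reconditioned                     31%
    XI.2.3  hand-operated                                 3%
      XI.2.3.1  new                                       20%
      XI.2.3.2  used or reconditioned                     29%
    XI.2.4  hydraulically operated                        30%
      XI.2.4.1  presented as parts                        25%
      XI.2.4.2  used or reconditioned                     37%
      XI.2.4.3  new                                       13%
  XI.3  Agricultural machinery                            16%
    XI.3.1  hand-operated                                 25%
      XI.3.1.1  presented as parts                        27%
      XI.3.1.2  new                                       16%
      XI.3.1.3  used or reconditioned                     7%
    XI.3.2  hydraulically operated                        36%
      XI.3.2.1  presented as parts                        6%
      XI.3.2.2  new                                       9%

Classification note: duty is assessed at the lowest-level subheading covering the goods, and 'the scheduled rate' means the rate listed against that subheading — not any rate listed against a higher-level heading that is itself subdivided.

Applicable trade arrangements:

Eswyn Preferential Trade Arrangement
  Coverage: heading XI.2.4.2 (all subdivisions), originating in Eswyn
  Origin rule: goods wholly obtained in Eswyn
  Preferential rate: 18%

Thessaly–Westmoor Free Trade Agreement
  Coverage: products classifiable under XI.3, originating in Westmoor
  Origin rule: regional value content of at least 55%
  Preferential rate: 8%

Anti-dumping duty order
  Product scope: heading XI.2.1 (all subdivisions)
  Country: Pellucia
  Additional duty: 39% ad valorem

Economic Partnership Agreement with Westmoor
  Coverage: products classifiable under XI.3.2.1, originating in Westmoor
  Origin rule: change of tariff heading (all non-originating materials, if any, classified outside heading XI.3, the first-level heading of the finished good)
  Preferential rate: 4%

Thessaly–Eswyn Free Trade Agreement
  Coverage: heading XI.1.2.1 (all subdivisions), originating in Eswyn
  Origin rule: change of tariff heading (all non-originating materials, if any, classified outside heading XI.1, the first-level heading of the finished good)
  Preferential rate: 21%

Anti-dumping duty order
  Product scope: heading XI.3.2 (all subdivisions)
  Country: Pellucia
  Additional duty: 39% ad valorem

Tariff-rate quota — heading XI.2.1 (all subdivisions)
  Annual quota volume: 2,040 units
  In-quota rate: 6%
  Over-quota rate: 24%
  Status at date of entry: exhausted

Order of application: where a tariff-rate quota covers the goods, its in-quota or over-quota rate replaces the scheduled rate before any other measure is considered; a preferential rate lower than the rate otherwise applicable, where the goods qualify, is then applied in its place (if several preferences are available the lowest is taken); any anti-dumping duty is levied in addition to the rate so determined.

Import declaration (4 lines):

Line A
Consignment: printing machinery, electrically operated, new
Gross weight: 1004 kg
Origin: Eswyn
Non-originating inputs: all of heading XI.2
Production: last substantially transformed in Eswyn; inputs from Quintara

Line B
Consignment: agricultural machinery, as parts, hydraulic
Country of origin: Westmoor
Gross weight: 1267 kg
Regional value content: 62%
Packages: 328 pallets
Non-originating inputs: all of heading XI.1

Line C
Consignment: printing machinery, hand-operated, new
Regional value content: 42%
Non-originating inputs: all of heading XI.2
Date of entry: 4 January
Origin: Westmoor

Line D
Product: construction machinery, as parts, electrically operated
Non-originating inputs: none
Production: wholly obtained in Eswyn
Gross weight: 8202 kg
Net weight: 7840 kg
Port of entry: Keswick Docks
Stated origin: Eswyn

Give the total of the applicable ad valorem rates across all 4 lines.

Line A: printing → XI.1; electrically operated → XI.1.2; new → XI.1.2.3. Scheduled 31%. Eswyn agreement on XI.2.4.2: XI.1.2.3 not covered; Eswyn agreement on XI.1.2.1: XI.1.2.3 not covered. → 31%.
Line B: agricultural → XI.3; hydraulic → XI.3.2; as parts → XI.3.2.1. Scheduled 6%. Westmoor agreement on XI.3: RVC ≥ 55% → 8% available; Westmoor agreement on XI.3.2.1: CTH met → 4% available; preferential 4%. → 4%.
Line C: printing → XI.1; hand-operated → XI.1.3; new → XI.1.3.2. Scheduled 5%. Westmoor agreement on XI.3: XI.1.3.2 not covered; Westmoor agreement on XI.3.2.1: XI.1.3.2 not covered. → 5%.
Line D: construction → XI.2; electrically operated → XI.2.1; as parts → XI.2.1.2. Scheduled 35%. quota on XI.2.1 exhausted → over-quota 24%; Eswyn agreement on XI.2.4.2: XI.2.1.2 not covered; Eswyn agreement on XI.1.2.1: XI.2.1.2 not covered. → 24%.
Sum: 31% + 4% + 5% + 24% = 64%.

64%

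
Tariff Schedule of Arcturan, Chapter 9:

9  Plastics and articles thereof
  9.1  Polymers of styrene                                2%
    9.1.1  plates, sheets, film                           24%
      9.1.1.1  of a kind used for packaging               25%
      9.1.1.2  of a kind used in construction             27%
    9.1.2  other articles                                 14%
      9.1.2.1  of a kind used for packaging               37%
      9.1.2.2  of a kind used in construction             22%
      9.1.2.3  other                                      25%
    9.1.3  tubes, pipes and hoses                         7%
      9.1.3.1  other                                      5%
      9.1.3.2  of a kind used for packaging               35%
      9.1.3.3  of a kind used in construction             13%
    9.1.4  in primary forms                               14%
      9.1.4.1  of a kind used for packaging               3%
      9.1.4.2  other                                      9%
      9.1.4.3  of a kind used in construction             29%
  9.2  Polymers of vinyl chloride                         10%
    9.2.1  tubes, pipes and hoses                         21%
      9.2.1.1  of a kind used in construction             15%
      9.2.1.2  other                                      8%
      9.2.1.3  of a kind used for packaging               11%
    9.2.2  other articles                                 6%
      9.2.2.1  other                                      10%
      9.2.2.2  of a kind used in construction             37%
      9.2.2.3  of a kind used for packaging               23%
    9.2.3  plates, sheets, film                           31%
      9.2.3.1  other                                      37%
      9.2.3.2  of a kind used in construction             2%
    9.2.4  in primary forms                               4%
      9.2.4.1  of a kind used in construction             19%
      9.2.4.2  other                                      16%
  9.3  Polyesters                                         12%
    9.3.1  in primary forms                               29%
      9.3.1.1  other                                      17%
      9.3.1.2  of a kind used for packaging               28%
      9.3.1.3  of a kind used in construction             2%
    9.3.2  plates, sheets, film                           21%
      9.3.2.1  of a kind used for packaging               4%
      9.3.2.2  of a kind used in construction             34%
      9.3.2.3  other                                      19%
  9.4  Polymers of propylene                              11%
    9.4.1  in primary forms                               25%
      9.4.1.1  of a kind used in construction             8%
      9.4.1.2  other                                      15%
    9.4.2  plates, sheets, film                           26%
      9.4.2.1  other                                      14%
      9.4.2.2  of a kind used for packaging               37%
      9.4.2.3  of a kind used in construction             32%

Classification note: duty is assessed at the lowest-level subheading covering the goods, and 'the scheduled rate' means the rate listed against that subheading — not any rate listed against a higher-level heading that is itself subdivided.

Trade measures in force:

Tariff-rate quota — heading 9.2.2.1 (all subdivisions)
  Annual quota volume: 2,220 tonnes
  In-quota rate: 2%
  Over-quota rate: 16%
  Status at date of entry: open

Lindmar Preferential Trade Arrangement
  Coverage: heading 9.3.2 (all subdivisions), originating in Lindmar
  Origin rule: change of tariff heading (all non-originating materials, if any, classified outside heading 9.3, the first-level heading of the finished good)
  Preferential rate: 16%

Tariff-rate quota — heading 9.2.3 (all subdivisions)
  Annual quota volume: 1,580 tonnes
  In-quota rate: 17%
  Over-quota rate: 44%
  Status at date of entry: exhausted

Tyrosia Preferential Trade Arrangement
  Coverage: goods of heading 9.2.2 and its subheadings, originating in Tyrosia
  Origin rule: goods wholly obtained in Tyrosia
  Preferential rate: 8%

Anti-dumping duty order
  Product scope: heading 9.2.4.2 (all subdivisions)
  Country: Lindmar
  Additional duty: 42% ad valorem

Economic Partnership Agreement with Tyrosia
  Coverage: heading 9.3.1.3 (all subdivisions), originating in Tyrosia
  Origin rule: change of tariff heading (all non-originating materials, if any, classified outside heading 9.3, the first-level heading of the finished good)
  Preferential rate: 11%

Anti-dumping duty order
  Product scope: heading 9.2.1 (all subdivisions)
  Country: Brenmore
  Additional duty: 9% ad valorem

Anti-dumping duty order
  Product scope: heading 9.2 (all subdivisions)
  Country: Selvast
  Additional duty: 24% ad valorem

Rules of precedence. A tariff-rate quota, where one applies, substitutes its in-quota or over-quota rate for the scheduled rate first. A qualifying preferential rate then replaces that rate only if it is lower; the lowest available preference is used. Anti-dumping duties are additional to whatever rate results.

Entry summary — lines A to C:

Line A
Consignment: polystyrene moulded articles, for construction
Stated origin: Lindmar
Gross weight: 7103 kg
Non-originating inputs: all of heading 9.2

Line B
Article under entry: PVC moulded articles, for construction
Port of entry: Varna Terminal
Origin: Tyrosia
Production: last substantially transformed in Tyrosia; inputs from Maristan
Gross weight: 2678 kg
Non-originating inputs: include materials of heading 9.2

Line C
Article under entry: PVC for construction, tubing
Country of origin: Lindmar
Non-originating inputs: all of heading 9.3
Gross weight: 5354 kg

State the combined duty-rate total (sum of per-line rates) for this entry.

74%

Line A: polystyrene → 9.1; moulded articles → 9.1.2; for construction → 9.1.2.2. Scheduled 22%. Lindmar agreement on 9.3.2: 9.1.2.2 not covered. → 22%.
Line B: PVC → 9.2; moulded articles → 9.2.2; for construction → 9.2.2.2. Scheduled 37%. Tyrosia agreement on 9.2.2: not wholly obtained; Tyrosia agreement on 9.3.1.3: 9.2.2.2 not covered. → 37%.
Line C: PVC → 9.2; tubing → 9.2.1; for construction → 9.2.1.1. Scheduled 15%. Lindmar agreement on 9.3.2: 9.2.1.1 not covered. → 15%.
Sum: 22% + 37% + 15% = 74%.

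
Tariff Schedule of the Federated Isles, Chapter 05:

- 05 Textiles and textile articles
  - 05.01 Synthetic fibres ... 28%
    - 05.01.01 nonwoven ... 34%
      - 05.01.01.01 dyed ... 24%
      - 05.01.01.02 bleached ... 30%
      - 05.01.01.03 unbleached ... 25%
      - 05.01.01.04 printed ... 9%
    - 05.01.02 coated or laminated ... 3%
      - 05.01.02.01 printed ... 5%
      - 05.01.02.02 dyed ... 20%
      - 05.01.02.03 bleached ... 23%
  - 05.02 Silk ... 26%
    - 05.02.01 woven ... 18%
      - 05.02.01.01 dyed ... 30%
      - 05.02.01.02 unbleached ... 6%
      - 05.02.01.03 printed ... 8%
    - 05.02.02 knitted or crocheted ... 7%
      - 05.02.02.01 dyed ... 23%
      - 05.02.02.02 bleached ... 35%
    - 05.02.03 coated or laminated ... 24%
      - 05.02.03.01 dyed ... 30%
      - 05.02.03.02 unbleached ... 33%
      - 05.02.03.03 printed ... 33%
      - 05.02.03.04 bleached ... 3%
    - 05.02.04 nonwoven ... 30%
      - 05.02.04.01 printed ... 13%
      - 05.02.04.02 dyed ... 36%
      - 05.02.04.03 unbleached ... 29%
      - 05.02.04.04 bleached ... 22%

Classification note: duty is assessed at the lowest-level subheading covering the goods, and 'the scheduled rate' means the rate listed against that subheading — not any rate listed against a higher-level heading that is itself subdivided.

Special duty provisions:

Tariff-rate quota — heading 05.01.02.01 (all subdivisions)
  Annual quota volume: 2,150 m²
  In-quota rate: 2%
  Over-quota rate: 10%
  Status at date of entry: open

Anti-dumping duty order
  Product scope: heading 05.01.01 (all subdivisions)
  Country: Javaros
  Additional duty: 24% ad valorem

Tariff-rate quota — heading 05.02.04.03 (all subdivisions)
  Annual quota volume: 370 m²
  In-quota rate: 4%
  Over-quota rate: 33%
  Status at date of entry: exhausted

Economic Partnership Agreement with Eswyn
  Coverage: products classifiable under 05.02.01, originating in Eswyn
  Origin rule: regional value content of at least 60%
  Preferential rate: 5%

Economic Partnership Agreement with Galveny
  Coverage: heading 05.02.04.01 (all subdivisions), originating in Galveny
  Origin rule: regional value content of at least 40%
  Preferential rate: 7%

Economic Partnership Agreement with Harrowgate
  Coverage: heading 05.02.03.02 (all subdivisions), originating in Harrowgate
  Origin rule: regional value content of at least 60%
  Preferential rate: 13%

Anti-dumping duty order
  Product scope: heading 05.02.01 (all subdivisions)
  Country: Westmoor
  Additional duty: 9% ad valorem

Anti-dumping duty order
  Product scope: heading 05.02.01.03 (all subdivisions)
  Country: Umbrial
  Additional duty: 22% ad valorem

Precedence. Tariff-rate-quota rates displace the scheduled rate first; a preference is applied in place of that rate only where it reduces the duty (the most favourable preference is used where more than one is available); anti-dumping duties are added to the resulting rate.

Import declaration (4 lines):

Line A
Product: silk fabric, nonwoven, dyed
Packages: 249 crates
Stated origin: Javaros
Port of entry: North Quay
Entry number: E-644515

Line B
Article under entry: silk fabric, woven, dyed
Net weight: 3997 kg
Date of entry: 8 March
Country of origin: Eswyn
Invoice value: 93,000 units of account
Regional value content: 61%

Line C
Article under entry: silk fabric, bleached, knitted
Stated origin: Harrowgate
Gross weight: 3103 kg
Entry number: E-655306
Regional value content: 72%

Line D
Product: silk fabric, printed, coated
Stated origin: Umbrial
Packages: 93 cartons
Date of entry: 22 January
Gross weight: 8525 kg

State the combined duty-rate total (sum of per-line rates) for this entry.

Line A: silk → 05.02; nonwoven → 05.02.04; dyed → 05.02.04.02. Scheduled 36%. No special measure applies. → 36%.
Line B: silk → 05.02; woven → 05.02.01; dyed → 05.02.01.01. Scheduled 30%. Eswyn agreement on 05.02.01: RVC ≥ 60% → 5% available; preferential 5%. → 5%.
Line C: silk → 05.02; knitted → 05.02.02; bleached → 05.02.02.02. Scheduled 35%. Harrowgate agreement on 05.02.03.02: 05.02.02.02 not covered. → 35%.
Line D: silk → 05.02; coated → 05.02.03; printed → 05.02.03.03. Scheduled 33%. No special measure applies. → 33%.
Sum: 36% + 5% + 35% + 33% = 109%.

109%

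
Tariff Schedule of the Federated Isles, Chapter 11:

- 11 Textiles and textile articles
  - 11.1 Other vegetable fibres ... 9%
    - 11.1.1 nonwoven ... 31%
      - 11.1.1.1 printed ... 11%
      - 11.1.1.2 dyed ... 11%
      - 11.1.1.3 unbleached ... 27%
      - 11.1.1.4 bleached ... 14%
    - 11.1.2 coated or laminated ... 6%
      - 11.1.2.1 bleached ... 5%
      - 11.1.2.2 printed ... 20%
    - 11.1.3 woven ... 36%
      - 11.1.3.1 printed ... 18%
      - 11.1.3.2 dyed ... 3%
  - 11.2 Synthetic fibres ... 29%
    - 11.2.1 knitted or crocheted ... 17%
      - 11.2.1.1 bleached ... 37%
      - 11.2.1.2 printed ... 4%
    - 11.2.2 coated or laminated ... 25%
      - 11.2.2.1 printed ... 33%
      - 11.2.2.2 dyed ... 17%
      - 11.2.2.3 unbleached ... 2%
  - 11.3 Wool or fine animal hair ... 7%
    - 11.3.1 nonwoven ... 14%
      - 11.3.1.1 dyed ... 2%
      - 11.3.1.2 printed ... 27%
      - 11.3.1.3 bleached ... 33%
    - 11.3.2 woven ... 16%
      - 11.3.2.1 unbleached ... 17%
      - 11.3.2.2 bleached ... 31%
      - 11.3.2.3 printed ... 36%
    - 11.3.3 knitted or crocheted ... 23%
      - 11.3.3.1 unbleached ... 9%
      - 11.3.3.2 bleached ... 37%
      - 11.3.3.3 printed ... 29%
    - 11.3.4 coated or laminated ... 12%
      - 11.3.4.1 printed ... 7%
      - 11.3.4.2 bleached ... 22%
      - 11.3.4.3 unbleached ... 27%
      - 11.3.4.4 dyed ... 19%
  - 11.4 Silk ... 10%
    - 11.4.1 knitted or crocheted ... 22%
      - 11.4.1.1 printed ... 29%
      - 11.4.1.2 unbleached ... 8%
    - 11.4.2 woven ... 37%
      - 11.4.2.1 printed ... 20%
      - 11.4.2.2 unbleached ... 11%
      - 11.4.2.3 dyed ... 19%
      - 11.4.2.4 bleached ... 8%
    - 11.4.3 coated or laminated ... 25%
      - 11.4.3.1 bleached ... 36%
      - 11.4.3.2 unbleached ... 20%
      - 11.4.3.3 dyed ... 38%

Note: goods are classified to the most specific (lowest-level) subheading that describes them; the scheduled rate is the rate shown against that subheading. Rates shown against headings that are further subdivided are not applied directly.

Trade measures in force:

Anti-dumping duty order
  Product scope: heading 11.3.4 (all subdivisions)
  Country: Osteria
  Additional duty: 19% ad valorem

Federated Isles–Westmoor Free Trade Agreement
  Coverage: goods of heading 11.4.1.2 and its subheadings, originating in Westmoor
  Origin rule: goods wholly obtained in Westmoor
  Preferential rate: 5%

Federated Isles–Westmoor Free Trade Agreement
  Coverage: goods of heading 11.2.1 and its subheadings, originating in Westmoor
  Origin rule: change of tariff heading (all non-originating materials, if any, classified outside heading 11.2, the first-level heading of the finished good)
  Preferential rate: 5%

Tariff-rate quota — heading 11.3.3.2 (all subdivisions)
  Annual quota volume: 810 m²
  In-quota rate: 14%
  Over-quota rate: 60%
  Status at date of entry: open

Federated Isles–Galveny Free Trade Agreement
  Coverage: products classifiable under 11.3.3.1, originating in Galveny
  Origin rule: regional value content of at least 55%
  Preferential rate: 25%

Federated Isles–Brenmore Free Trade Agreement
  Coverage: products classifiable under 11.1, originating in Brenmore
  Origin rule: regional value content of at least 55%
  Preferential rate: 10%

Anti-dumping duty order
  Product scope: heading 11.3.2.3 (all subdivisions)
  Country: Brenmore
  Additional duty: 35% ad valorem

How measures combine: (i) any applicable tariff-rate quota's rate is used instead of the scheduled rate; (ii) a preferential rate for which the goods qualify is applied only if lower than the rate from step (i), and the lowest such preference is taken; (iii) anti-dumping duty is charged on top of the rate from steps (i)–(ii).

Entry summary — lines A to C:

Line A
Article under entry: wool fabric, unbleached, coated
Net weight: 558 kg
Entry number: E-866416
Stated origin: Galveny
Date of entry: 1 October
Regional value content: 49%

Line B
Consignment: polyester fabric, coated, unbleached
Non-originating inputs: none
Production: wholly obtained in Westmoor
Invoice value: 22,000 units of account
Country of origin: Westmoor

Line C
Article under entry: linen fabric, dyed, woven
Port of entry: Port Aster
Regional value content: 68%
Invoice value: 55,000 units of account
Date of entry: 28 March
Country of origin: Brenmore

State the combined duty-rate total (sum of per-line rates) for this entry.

Line A: wool → 11.3; coated → 11.3.4; unbleached → 11.3.4.3. Scheduled 27%. Galveny agreement on 11.3.3.1: 11.3.4.3 not covered. → 27%.
Line B: polyester → 11.2; coated → 11.2.2; unbleached → 11.2.2.3. Scheduled 2%. Westmoor agreement on 11.4.1.2: 11.2.2.3 not covered; Westmoor agreement on 11.2.1: 11.2.2.3 not covered. → 2%.
Line C: linen → 11.1; woven → 11.1.3; dyed → 11.1.3.2. Scheduled 3%. Brenmore agreement on 11.1: RVC ≥ 55% → 10% available; preference 10% not lower than 3% → no reduction. → 3%.
Sum: 27% + 2% + 3% = 32%.

32%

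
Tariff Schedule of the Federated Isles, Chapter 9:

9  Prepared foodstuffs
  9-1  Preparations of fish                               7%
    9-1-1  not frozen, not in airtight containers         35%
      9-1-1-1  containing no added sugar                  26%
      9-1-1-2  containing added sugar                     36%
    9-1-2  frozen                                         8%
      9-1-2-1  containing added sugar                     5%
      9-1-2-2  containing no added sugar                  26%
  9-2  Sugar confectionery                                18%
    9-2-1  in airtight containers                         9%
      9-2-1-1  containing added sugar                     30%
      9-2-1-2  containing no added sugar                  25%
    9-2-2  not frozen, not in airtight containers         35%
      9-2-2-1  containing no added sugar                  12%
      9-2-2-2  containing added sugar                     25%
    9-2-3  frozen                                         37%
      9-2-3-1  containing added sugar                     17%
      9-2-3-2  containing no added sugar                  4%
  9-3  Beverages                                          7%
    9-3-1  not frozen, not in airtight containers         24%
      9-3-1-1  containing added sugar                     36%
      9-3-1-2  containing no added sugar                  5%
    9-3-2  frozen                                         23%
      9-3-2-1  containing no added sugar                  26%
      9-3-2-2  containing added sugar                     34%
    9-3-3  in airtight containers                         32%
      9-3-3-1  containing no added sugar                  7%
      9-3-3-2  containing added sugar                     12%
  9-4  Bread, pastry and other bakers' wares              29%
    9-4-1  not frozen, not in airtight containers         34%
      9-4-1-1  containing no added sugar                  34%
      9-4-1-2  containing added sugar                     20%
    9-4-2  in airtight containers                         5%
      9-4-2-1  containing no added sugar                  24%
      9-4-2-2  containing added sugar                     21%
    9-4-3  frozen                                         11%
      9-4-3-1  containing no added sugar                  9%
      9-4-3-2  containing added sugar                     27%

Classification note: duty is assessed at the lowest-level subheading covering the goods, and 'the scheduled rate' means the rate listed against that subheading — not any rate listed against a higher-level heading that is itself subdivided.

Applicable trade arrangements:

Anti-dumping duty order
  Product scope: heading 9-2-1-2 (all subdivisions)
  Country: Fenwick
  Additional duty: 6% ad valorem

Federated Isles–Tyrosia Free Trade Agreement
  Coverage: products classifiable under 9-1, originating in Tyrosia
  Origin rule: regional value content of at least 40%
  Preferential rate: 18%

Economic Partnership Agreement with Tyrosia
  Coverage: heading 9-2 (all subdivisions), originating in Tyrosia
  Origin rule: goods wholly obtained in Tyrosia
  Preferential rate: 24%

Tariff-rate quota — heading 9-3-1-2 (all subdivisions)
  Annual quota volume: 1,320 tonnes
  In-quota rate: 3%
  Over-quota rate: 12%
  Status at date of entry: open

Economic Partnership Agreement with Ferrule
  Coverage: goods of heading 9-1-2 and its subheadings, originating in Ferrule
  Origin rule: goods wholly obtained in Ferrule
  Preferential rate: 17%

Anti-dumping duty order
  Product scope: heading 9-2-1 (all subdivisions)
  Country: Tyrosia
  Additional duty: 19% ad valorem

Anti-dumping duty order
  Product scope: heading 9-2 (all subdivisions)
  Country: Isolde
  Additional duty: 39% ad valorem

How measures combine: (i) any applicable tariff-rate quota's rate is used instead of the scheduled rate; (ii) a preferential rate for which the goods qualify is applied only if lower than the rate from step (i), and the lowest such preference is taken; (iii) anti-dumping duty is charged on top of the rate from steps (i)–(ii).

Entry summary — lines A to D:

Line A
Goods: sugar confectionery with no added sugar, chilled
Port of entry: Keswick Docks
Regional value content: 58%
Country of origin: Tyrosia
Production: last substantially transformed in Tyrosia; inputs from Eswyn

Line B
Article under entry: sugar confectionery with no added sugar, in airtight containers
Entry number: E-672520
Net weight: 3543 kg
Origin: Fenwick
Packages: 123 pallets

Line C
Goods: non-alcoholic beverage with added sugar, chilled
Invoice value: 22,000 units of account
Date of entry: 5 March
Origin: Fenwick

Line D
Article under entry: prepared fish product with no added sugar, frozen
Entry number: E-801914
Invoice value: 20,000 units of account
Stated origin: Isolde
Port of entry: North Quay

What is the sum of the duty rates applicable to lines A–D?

105%

Line A: sugar confectionery → 9-2; chilled → 9-2-2; with no added sugar → 9-2-2-1. Scheduled 12%. Tyrosia agreement on 9-1: 9-2-2-1 not covered; Tyrosia agreement on 9-2: not wholly obtained. → 12%.
Line B: sugar confectionery → 9-2; in airtight containers → 9-2-1; with no added sugar → 9-2-1-2. Scheduled 25%. anti-dumping (Fenwick, 9-2-1-2): +6%; total 25% + 6% = 31%. → 31%.
Line C: non-alcoholic beverage → 9-3; chilled → 9-3-1; with added sugar → 9-3-1-1. Scheduled 36%. No special measure applies. → 36%.
Line D: prepared fish product → 9-1; frozen → 9-1-2; with no added sugar → 9-1-2-2. Scheduled 26%. No special measure applies. → 26%.
Sum: 12% + 31% + 36% + 26% = 105%.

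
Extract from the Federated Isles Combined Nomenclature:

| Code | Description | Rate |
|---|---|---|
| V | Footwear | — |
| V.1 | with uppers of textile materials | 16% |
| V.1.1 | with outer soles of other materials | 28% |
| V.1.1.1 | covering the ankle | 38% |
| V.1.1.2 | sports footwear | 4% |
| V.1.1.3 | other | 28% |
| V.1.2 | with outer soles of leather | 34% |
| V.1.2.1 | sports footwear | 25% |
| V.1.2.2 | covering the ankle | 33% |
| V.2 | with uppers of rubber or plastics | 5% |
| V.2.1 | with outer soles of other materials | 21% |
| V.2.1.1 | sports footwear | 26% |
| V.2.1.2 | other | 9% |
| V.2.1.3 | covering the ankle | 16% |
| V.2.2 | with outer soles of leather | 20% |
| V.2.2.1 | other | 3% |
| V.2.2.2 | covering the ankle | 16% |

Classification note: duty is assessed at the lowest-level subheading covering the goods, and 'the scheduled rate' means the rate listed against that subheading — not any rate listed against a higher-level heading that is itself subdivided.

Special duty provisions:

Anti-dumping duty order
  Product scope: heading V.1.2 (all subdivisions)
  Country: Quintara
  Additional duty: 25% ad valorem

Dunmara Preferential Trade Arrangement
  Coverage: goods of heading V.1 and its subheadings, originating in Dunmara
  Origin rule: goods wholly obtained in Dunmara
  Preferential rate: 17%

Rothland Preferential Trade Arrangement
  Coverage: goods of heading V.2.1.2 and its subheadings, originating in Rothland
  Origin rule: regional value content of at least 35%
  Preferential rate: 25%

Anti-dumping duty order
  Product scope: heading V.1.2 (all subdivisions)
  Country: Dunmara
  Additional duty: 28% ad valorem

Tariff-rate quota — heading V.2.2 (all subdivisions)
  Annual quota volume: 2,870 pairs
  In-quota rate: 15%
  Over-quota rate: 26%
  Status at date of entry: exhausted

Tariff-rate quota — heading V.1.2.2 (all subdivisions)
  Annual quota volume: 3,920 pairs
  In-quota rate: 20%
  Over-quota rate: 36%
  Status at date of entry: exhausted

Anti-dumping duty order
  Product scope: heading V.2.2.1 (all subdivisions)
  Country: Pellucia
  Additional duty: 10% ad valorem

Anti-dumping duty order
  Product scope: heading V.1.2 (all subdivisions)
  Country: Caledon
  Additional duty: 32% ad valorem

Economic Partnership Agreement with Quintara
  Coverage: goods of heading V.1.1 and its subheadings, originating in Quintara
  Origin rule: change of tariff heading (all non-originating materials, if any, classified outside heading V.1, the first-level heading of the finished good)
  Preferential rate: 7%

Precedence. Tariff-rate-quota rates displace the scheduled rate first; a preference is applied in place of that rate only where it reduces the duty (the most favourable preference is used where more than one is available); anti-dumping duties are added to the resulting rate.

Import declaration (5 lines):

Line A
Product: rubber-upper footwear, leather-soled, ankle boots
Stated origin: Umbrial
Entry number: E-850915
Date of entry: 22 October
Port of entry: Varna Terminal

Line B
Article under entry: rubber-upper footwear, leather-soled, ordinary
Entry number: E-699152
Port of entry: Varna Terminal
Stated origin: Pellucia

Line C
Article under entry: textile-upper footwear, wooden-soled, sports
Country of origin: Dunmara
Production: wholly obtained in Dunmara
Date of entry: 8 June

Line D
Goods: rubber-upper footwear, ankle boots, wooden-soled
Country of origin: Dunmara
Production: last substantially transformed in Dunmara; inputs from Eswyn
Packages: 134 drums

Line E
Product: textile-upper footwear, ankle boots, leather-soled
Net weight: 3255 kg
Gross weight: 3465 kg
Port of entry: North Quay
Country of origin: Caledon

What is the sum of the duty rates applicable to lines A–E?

Line A: rubber-upper → V.2; leather-soled → V.2.2; ankle boots → V.2.2.2. Scheduled 16%. quota on V.2.2 exhausted → over-quota 26%. → 26%.
Line B: rubber-upper → V.2; leather-soled → V.2.2; ordinary → V.2.2.1. Scheduled 3%. quota on V.2.2 exhausted → over-quota 26%; anti-dumping (Pellucia, V.2.2.1): +10%; total 26% + 10% = 36%. → 36%.
Line C: textile-upper → V.1; wooden-soled → V.1.1; sports → V.1.1.2. Scheduled 4%. Dunmara agreement on V.1: wholly obtained → 17% available; preference 17% not lower than 4% → no reduction. → 4%.
Line D: rubber-upper → V.2; wooden-soled → V.2.1; ankle boots → V.2.1.3. Scheduled 16%. Dunmara agreement on V.1: V.2.1.3 not covered. → 16%.
Line E: textile-upper → V.1; leather-soled → V.1.2; ankle boots → V.1.2.2. Scheduled 33%. quota on V.1.2.2 exhausted → over-quota 36%; anti-dumping (Caledon, V.1.2): +32%; total 36% + 32% = 68%. → 68%.
Sum: 26% + 36% + 4% + 16% + 68% = 150%.

150%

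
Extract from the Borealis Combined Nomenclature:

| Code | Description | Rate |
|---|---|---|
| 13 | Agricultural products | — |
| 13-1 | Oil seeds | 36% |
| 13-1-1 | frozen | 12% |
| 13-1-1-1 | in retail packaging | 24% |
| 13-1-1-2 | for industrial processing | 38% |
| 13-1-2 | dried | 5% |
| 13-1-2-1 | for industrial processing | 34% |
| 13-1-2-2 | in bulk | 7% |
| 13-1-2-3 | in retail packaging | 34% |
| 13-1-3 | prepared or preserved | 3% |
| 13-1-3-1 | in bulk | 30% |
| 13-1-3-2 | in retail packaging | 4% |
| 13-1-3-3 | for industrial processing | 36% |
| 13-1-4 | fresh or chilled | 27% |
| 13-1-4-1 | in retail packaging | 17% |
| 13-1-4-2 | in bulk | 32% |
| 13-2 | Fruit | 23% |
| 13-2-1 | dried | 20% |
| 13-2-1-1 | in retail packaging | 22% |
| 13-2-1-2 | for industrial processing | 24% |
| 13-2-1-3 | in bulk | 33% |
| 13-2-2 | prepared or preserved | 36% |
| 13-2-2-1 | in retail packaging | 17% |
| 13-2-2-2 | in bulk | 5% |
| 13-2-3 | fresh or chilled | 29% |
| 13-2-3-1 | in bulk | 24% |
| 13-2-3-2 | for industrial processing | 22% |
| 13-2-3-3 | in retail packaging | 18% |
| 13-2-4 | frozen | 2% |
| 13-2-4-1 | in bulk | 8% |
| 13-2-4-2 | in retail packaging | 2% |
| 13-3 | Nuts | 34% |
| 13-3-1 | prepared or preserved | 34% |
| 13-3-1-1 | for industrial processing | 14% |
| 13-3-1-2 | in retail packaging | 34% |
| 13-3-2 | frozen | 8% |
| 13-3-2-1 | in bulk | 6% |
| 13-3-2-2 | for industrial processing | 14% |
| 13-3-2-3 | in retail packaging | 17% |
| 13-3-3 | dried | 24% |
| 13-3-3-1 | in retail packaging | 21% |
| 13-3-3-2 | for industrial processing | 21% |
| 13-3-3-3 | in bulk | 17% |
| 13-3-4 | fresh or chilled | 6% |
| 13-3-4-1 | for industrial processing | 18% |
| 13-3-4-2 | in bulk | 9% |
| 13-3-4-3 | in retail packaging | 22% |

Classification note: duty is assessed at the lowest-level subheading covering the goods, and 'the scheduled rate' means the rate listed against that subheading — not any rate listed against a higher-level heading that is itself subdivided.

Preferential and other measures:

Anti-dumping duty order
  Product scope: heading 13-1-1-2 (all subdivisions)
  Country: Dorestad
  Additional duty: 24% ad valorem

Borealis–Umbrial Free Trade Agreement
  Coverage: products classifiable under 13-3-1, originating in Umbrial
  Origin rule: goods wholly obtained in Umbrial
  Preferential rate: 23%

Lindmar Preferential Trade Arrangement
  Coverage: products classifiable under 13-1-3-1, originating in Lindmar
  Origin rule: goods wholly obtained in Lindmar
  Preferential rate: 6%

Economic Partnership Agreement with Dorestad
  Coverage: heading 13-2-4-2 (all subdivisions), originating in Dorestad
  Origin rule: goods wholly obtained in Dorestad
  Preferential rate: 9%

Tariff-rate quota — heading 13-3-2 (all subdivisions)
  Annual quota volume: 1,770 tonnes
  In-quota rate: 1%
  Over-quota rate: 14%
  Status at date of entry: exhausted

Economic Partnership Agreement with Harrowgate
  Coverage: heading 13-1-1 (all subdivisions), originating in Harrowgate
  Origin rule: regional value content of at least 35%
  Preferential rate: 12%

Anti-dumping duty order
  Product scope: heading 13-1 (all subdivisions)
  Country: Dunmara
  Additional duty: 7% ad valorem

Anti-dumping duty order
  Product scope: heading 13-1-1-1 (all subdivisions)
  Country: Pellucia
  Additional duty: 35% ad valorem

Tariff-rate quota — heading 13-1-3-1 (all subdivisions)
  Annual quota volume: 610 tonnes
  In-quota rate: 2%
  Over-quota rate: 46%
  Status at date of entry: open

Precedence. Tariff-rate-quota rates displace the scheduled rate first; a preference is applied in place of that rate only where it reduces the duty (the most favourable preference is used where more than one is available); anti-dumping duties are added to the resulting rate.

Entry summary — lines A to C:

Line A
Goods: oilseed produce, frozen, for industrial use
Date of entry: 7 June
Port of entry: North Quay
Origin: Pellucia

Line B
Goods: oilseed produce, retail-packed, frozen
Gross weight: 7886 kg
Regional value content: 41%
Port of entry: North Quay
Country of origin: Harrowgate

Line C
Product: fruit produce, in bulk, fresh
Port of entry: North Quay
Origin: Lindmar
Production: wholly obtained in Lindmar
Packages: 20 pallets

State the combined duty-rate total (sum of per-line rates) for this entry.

74%

Line A: oilseed → 13-1; frozen → 13-1-1; for industrial use → 13-1-1-2. Scheduled 38%. No special measure applies. → 38%.
Line B: oilseed → 13-1; frozen → 13-1-1; retail-packed → 13-1-1-1. Scheduled 24%. Harrowgate agreement on 13-1-1: RVC ≥ 35% → 12% available; preferential 12%. → 12%.
Line C: fruit → 13-2; fresh → 13-2-3; in bulk → 13-2-3-1. Scheduled 24%. Lindmar agreement on 13-1-3-1: 13-2-3-1 not covered. → 24%.
Sum: 38% + 12% + 24% = 74%.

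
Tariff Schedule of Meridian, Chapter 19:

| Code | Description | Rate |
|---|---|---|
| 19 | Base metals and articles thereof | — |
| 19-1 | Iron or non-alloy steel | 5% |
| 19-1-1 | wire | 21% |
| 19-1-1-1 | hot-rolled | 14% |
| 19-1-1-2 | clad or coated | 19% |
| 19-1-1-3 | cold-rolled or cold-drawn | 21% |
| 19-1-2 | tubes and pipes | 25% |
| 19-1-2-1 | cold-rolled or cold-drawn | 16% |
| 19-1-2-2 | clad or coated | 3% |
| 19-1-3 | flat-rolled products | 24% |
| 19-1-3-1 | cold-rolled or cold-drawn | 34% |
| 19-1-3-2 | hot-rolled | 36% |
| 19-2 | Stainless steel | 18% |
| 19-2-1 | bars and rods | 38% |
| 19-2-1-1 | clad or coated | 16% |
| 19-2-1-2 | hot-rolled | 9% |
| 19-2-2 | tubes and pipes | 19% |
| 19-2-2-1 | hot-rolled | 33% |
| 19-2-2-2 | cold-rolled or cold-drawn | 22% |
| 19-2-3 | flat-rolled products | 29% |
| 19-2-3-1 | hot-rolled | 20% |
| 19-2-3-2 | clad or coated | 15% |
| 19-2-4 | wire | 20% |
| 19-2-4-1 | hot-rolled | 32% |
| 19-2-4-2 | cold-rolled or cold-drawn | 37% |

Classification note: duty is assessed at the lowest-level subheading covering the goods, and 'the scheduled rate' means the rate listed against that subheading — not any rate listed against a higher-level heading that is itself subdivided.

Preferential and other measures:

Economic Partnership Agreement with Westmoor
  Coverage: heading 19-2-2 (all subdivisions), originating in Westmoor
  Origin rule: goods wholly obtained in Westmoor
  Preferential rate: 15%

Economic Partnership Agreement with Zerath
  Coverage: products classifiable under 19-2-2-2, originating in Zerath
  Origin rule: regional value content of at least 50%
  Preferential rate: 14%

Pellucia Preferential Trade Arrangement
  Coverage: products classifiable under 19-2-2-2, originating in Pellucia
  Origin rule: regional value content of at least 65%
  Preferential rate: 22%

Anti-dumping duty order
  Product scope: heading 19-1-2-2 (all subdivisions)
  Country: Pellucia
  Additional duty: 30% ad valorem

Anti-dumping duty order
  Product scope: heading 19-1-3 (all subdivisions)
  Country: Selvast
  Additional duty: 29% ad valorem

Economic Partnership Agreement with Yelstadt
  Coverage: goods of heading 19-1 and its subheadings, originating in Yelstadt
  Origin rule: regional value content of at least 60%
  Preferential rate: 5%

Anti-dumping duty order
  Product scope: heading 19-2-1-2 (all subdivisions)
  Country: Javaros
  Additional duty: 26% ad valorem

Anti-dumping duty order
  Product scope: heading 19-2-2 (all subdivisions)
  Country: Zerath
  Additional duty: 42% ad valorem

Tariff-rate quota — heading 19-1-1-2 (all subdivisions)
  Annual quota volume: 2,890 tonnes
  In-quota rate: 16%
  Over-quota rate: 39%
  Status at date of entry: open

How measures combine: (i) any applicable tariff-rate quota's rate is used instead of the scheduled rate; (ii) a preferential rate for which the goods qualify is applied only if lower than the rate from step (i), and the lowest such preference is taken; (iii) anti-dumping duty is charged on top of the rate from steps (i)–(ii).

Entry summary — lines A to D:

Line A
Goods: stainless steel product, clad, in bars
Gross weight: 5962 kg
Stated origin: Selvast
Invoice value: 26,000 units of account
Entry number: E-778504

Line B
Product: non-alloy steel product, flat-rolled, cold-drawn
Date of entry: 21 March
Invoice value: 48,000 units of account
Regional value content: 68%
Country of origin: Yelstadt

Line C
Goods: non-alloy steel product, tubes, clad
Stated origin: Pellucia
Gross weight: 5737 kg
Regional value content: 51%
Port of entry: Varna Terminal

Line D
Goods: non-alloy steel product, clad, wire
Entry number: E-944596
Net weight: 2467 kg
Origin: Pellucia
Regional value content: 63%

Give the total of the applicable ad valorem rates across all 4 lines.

70%

Line A: stainless steel → 19-2; in bars → 19-2-1; clad → 19-2-1-1. Scheduled 16%. No special measure applies. → 16%.
Line B: non-alloy steel → 19-1; flat-rolled → 19-1-3; cold-drawn → 19-1-3-1. Scheduled 34%. Yelstadt agreement on 19-1: RVC ≥ 60% → 5% available; preferential 5%. → 5%.
Line C: non-alloy steel → 19-1; tubes → 19-1-2; clad → 19-1-2-2. Scheduled 3%. Pellucia agreement on 19-2-2-2: 19-1-2-2 not covered; anti-dumping (Pellucia, 19-1-2-2): +30%; total 3% + 30% = 33%. → 33%.
Line D: non-alloy steel → 19-1; wire → 19-1-1; clad → 19-1-1-2. Scheduled 19%. quota on 19-1-1-2 open → in-quota 16%; Pellucia agreement on 19-2-2-2: 19-1-1-2 not covered. → 16%.
Sum: 16% + 5% + 33% + 16% = 70%.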